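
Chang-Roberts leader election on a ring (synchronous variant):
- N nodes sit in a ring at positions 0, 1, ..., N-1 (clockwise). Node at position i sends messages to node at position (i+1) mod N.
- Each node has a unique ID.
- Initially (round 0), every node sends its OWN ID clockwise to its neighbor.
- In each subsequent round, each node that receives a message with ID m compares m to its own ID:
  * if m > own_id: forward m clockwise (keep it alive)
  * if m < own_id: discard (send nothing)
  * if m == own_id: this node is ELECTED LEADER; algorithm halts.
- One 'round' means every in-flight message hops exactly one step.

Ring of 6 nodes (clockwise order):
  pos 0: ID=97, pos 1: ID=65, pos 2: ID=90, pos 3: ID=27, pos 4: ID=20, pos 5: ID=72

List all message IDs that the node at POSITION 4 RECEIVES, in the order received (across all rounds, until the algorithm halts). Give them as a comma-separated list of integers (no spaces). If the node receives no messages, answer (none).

Round 1: pos1(id65) recv 97: fwd; pos2(id90) recv 65: drop; pos3(id27) recv 90: fwd; pos4(id20) recv 27: fwd; pos5(id72) recv 20: drop; pos0(id97) recv 72: drop
Round 2: pos2(id90) recv 97: fwd; pos4(id20) recv 90: fwd; pos5(id72) recv 27: drop
Round 3: pos3(id27) recv 97: fwd; pos5(id72) recv 90: fwd
Round 4: pos4(id20) recv 97: fwd; pos0(id97) recv 90: drop
Round 5: pos5(id72) recv 97: fwd
Round 6: pos0(id97) recv 97: ELECTED

Answer: 27,90,97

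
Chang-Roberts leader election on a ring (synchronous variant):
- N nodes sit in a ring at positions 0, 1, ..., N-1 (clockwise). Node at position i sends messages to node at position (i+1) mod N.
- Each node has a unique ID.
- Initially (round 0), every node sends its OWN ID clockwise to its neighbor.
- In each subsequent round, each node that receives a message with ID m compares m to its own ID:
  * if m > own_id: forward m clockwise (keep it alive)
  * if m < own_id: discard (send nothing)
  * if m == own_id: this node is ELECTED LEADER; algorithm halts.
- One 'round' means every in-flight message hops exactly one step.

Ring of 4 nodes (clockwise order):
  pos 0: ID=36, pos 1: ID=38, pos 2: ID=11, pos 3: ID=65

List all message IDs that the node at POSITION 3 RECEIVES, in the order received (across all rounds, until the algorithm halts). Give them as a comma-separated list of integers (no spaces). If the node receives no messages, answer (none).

Round 1: pos1(id38) recv 36: drop; pos2(id11) recv 38: fwd; pos3(id65) recv 11: drop; pos0(id36) recv 65: fwd
Round 2: pos3(id65) recv 38: drop; pos1(id38) recv 65: fwd
Round 3: pos2(id11) recv 65: fwd
Round 4: pos3(id65) recv 65: ELECTED

Answer: 11,38,65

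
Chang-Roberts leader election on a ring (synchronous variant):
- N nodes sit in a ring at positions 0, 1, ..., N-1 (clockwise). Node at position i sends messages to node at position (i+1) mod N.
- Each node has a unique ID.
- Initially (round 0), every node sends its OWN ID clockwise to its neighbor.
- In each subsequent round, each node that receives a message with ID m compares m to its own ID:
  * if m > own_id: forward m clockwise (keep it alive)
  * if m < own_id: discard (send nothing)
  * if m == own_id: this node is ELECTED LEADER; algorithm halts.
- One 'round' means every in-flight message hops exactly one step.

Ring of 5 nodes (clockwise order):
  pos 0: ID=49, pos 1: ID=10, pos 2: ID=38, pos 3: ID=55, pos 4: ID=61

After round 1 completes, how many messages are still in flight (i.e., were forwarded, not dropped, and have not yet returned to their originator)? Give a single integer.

Round 1: pos1(id10) recv 49: fwd; pos2(id38) recv 10: drop; pos3(id55) recv 38: drop; pos4(id61) recv 55: drop; pos0(id49) recv 61: fwd
After round 1: 2 messages still in flight

Answer: 2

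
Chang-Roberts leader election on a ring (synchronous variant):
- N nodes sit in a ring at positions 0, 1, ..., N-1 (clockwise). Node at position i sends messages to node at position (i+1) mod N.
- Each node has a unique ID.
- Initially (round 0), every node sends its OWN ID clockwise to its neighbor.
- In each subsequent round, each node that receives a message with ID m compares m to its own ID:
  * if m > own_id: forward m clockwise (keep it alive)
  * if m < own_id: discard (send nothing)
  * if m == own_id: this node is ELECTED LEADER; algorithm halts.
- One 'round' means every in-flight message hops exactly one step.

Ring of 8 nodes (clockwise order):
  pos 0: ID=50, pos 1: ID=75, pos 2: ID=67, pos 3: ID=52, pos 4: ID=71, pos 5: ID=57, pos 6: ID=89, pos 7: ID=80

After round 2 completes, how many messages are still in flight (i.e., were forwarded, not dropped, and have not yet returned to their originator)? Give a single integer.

Answer: 3

Derivation:
Round 1: pos1(id75) recv 50: drop; pos2(id67) recv 75: fwd; pos3(id52) recv 67: fwd; pos4(id71) recv 52: drop; pos5(id57) recv 71: fwd; pos6(id89) recv 57: drop; pos7(id80) recv 89: fwd; pos0(id50) recv 80: fwd
Round 2: pos3(id52) recv 75: fwd; pos4(id71) recv 67: drop; pos6(id89) recv 71: drop; pos0(id50) recv 89: fwd; pos1(id75) recv 80: fwd
After round 2: 3 messages still in flight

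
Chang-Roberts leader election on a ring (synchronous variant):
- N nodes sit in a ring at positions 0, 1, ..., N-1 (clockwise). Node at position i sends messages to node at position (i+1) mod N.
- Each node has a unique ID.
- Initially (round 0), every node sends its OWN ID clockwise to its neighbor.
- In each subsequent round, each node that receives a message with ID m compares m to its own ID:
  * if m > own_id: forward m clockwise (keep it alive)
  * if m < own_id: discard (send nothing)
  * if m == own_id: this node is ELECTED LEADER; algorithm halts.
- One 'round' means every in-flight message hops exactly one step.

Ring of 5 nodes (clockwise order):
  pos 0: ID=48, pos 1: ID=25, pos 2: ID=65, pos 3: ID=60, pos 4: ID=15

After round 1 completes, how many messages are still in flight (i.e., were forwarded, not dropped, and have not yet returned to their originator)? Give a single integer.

Answer: 3

Derivation:
Round 1: pos1(id25) recv 48: fwd; pos2(id65) recv 25: drop; pos3(id60) recv 65: fwd; pos4(id15) recv 60: fwd; pos0(id48) recv 15: drop
After round 1: 3 messages still in flight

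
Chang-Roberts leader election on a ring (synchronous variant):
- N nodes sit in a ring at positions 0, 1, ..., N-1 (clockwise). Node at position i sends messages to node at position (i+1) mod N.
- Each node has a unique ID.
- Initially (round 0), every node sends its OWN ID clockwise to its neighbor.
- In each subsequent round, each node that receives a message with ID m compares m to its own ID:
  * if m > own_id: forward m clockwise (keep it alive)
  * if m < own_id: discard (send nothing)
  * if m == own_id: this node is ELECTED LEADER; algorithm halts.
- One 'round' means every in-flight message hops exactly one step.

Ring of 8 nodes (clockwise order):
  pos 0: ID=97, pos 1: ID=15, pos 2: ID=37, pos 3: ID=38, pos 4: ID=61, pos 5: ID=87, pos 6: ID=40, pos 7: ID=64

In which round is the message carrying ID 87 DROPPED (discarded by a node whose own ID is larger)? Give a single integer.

Answer: 3

Derivation:
Round 1: pos1(id15) recv 97: fwd; pos2(id37) recv 15: drop; pos3(id38) recv 37: drop; pos4(id61) recv 38: drop; pos5(id87) recv 61: drop; pos6(id40) recv 87: fwd; pos7(id64) recv 40: drop; pos0(id97) recv 64: drop
Round 2: pos2(id37) recv 97: fwd; pos7(id64) recv 87: fwd
Round 3: pos3(id38) recv 97: fwd; pos0(id97) recv 87: drop
Round 4: pos4(id61) recv 97: fwd
Round 5: pos5(id87) recv 97: fwd
Round 6: pos6(id40) recv 97: fwd
Round 7: pos7(id64) recv 97: fwd
Round 8: pos0(id97) recv 97: ELECTED
Message ID 87 originates at pos 5; dropped at pos 0 in round 3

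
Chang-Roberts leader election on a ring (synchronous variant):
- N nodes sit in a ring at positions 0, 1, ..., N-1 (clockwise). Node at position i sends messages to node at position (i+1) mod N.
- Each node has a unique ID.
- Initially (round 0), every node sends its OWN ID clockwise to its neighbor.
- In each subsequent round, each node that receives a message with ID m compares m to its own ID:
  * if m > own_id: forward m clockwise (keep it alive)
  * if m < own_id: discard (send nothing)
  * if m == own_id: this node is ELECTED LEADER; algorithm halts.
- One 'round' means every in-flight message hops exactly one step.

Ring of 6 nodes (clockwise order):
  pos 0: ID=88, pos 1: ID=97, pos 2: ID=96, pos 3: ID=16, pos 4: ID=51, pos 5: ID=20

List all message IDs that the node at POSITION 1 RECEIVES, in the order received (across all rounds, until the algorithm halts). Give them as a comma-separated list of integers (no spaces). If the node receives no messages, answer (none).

Answer: 88,96,97

Derivation:
Round 1: pos1(id97) recv 88: drop; pos2(id96) recv 97: fwd; pos3(id16) recv 96: fwd; pos4(id51) recv 16: drop; pos5(id20) recv 51: fwd; pos0(id88) recv 20: drop
Round 2: pos3(id16) recv 97: fwd; pos4(id51) recv 96: fwd; pos0(id88) recv 51: drop
Round 3: pos4(id51) recv 97: fwd; pos5(id20) recv 96: fwd
Round 4: pos5(id20) recv 97: fwd; pos0(id88) recv 96: fwd
Round 5: pos0(id88) recv 97: fwd; pos1(id97) recv 96: drop
Round 6: pos1(id97) recv 97: ELECTED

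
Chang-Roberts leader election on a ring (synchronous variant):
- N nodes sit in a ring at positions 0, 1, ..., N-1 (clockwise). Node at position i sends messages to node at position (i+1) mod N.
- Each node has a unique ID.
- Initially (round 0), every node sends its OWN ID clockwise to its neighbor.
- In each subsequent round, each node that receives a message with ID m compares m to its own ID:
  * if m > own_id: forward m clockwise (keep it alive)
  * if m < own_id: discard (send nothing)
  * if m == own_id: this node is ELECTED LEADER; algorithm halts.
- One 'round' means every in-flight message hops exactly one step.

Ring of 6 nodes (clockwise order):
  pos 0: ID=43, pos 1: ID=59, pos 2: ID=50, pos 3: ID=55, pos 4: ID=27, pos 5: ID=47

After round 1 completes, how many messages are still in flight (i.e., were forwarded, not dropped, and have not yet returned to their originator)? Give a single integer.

Answer: 3

Derivation:
Round 1: pos1(id59) recv 43: drop; pos2(id50) recv 59: fwd; pos3(id55) recv 50: drop; pos4(id27) recv 55: fwd; pos5(id47) recv 27: drop; pos0(id43) recv 47: fwd
After round 1: 3 messages still in flight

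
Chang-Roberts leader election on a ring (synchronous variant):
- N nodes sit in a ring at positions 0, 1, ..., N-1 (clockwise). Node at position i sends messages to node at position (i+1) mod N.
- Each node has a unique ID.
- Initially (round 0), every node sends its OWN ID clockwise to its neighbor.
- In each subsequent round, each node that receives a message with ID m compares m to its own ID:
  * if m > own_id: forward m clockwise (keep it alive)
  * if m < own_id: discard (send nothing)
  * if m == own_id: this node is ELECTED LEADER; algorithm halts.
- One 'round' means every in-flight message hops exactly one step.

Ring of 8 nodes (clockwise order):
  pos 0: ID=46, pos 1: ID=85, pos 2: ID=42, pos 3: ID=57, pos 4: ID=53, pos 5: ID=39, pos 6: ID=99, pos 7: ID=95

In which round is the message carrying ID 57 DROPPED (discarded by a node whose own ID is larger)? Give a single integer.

Round 1: pos1(id85) recv 46: drop; pos2(id42) recv 85: fwd; pos3(id57) recv 42: drop; pos4(id53) recv 57: fwd; pos5(id39) recv 53: fwd; pos6(id99) recv 39: drop; pos7(id95) recv 99: fwd; pos0(id46) recv 95: fwd
Round 2: pos3(id57) recv 85: fwd; pos5(id39) recv 57: fwd; pos6(id99) recv 53: drop; pos0(id46) recv 99: fwd; pos1(id85) recv 95: fwd
Round 3: pos4(id53) recv 85: fwd; pos6(id99) recv 57: drop; pos1(id85) recv 99: fwd; pos2(id42) recv 95: fwd
Round 4: pos5(id39) recv 85: fwd; pos2(id42) recv 99: fwd; pos3(id57) recv 95: fwd
Round 5: pos6(id99) recv 85: drop; pos3(id57) recv 99: fwd; pos4(id53) recv 95: fwd
Round 6: pos4(id53) recv 99: fwd; pos5(id39) recv 95: fwd
Round 7: pos5(id39) recv 99: fwd; pos6(id99) recv 95: drop
Round 8: pos6(id99) recv 99: ELECTED
Message ID 57 originates at pos 3; dropped at pos 6 in round 3

Answer: 3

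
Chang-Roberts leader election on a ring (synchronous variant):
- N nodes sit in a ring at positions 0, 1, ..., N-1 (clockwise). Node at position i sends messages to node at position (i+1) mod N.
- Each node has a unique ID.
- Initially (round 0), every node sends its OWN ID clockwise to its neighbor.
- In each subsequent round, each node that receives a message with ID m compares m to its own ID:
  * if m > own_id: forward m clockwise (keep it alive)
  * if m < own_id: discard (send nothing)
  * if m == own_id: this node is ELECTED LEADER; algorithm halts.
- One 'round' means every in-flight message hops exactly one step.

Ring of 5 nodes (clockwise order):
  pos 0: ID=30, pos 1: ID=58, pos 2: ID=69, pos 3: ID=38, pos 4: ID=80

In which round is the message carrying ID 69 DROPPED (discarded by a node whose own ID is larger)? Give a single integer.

Round 1: pos1(id58) recv 30: drop; pos2(id69) recv 58: drop; pos3(id38) recv 69: fwd; pos4(id80) recv 38: drop; pos0(id30) recv 80: fwd
Round 2: pos4(id80) recv 69: drop; pos1(id58) recv 80: fwd
Round 3: pos2(id69) recv 80: fwd
Round 4: pos3(id38) recv 80: fwd
Round 5: pos4(id80) recv 80: ELECTED
Message ID 69 originates at pos 2; dropped at pos 4 in round 2

Answer: 2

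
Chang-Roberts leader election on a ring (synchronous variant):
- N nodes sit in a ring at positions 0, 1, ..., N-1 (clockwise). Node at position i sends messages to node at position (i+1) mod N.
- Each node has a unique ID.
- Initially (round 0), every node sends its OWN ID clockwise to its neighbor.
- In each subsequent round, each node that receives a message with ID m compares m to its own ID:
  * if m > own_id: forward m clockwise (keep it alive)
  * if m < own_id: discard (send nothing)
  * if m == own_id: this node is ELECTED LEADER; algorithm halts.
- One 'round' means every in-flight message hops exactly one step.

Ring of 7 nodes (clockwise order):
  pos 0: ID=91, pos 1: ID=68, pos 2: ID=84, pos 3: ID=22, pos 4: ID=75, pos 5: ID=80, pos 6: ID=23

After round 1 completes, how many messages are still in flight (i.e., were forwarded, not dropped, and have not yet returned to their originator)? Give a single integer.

Answer: 3

Derivation:
Round 1: pos1(id68) recv 91: fwd; pos2(id84) recv 68: drop; pos3(id22) recv 84: fwd; pos4(id75) recv 22: drop; pos5(id80) recv 75: drop; pos6(id23) recv 80: fwd; pos0(id91) recv 23: drop
After round 1: 3 messages still in flight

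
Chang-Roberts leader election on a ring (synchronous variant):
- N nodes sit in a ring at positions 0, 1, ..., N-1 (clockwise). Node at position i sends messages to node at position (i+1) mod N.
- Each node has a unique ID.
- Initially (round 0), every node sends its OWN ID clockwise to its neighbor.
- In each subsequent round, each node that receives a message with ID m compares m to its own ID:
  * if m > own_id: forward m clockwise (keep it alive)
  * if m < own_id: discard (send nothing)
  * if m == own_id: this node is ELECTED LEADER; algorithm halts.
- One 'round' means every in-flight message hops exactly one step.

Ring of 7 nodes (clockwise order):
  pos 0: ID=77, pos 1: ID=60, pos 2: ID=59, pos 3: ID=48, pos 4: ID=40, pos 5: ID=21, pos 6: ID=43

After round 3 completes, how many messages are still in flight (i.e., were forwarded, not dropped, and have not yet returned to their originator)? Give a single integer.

Answer: 4

Derivation:
Round 1: pos1(id60) recv 77: fwd; pos2(id59) recv 60: fwd; pos3(id48) recv 59: fwd; pos4(id40) recv 48: fwd; pos5(id21) recv 40: fwd; pos6(id43) recv 21: drop; pos0(id77) recv 43: drop
Round 2: pos2(id59) recv 77: fwd; pos3(id48) recv 60: fwd; pos4(id40) recv 59: fwd; pos5(id21) recv 48: fwd; pos6(id43) recv 40: drop
Round 3: pos3(id48) recv 77: fwd; pos4(id40) recv 60: fwd; pos5(id21) recv 59: fwd; pos6(id43) recv 48: fwd
After round 3: 4 messages still in flight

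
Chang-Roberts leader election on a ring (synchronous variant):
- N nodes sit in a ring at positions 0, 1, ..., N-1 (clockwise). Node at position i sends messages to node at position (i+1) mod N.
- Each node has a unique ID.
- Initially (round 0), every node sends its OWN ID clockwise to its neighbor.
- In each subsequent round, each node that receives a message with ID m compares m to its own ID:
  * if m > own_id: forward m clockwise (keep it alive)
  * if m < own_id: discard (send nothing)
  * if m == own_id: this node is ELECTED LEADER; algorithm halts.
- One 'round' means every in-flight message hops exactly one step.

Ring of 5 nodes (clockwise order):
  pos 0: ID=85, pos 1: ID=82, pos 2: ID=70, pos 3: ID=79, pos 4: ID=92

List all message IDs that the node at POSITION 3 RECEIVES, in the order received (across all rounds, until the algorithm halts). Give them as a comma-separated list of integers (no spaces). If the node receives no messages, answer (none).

Answer: 70,82,85,92

Derivation:
Round 1: pos1(id82) recv 85: fwd; pos2(id70) recv 82: fwd; pos3(id79) recv 70: drop; pos4(id92) recv 79: drop; pos0(id85) recv 92: fwd
Round 2: pos2(id70) recv 85: fwd; pos3(id79) recv 82: fwd; pos1(id82) recv 92: fwd
Round 3: pos3(id79) recv 85: fwd; pos4(id92) recv 82: drop; pos2(id70) recv 92: fwd
Round 4: pos4(id92) recv 85: drop; pos3(id79) recv 92: fwd
Round 5: pos4(id92) recv 92: ELECTED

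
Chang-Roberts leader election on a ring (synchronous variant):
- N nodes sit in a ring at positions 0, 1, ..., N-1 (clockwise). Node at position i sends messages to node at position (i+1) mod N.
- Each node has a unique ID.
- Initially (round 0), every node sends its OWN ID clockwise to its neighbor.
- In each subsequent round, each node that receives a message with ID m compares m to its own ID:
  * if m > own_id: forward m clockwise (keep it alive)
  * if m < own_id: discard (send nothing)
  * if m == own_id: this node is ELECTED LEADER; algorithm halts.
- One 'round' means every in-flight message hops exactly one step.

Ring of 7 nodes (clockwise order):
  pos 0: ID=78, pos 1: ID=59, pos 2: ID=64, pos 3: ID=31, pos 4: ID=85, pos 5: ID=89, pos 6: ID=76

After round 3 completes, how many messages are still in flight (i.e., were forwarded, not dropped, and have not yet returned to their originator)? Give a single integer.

Answer: 2

Derivation:
Round 1: pos1(id59) recv 78: fwd; pos2(id64) recv 59: drop; pos3(id31) recv 64: fwd; pos4(id85) recv 31: drop; pos5(id89) recv 85: drop; pos6(id76) recv 89: fwd; pos0(id78) recv 76: drop
Round 2: pos2(id64) recv 78: fwd; pos4(id85) recv 64: drop; pos0(id78) recv 89: fwd
Round 3: pos3(id31) recv 78: fwd; pos1(id59) recv 89: fwd
After round 3: 2 messages still in flight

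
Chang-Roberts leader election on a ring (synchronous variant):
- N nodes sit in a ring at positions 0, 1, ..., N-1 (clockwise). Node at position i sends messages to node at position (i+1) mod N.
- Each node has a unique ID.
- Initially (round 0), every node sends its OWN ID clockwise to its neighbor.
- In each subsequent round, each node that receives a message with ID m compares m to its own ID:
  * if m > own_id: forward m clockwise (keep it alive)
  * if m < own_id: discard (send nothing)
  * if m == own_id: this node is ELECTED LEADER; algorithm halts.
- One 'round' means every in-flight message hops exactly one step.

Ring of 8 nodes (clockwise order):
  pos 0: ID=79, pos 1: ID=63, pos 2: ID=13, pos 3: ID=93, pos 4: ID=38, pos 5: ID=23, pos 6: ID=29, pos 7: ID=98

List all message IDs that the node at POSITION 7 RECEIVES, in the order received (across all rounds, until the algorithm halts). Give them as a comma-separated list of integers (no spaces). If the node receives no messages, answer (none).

Answer: 29,38,93,98

Derivation:
Round 1: pos1(id63) recv 79: fwd; pos2(id13) recv 63: fwd; pos3(id93) recv 13: drop; pos4(id38) recv 93: fwd; pos5(id23) recv 38: fwd; pos6(id29) recv 23: drop; pos7(id98) recv 29: drop; pos0(id79) recv 98: fwd
Round 2: pos2(id13) recv 79: fwd; pos3(id93) recv 63: drop; pos5(id23) recv 93: fwd; pos6(id29) recv 38: fwd; pos1(id63) recv 98: fwd
Round 3: pos3(id93) recv 79: drop; pos6(id29) recv 93: fwd; pos7(id98) recv 38: drop; pos2(id13) recv 98: fwd
Round 4: pos7(id98) recv 93: drop; pos3(id93) recv 98: fwd
Round 5: pos4(id38) recv 98: fwd
Round 6: pos5(id23) recv 98: fwd
Round 7: pos6(id29) recv 98: fwd
Round 8: pos7(id98) recv 98: ELECTED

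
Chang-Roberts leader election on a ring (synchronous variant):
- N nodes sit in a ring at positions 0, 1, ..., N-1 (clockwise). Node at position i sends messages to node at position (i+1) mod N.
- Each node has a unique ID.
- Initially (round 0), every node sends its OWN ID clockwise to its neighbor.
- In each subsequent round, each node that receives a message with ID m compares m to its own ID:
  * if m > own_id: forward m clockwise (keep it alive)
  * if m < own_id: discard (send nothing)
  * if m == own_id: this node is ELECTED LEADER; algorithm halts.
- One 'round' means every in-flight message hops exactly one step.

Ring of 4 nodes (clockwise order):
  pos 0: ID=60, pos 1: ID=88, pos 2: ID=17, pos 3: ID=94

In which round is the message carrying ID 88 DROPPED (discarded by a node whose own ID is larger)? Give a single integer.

Answer: 2

Derivation:
Round 1: pos1(id88) recv 60: drop; pos2(id17) recv 88: fwd; pos3(id94) recv 17: drop; pos0(id60) recv 94: fwd
Round 2: pos3(id94) recv 88: drop; pos1(id88) recv 94: fwd
Round 3: pos2(id17) recv 94: fwd
Round 4: pos3(id94) recv 94: ELECTED
Message ID 88 originates at pos 1; dropped at pos 3 in round 2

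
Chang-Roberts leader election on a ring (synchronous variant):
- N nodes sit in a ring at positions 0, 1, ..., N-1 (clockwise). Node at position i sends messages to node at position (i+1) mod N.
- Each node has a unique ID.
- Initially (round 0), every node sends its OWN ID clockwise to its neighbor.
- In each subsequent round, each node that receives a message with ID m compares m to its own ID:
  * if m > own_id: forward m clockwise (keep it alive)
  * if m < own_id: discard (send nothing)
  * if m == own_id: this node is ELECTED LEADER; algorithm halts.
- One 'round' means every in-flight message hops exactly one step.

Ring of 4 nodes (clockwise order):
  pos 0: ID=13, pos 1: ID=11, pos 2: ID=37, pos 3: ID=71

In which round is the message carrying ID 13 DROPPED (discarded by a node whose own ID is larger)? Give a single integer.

Answer: 2

Derivation:
Round 1: pos1(id11) recv 13: fwd; pos2(id37) recv 11: drop; pos3(id71) recv 37: drop; pos0(id13) recv 71: fwd
Round 2: pos2(id37) recv 13: drop; pos1(id11) recv 71: fwd
Round 3: pos2(id37) recv 71: fwd
Round 4: pos3(id71) recv 71: ELECTED
Message ID 13 originates at pos 0; dropped at pos 2 in round 2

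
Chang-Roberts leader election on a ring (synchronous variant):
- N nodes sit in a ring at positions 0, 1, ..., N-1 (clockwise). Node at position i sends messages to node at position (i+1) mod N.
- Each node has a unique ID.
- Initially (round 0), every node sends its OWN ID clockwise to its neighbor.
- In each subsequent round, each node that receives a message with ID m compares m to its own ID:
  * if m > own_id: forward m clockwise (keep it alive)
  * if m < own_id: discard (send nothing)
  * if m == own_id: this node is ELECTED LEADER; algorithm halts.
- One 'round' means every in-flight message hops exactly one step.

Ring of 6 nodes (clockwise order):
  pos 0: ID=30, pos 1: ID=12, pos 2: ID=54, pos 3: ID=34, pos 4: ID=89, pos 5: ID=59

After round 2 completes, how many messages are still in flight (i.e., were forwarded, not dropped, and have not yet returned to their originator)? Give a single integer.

Round 1: pos1(id12) recv 30: fwd; pos2(id54) recv 12: drop; pos3(id34) recv 54: fwd; pos4(id89) recv 34: drop; pos5(id59) recv 89: fwd; pos0(id30) recv 59: fwd
Round 2: pos2(id54) recv 30: drop; pos4(id89) recv 54: drop; pos0(id30) recv 89: fwd; pos1(id12) recv 59: fwd
After round 2: 2 messages still in flight

Answer: 2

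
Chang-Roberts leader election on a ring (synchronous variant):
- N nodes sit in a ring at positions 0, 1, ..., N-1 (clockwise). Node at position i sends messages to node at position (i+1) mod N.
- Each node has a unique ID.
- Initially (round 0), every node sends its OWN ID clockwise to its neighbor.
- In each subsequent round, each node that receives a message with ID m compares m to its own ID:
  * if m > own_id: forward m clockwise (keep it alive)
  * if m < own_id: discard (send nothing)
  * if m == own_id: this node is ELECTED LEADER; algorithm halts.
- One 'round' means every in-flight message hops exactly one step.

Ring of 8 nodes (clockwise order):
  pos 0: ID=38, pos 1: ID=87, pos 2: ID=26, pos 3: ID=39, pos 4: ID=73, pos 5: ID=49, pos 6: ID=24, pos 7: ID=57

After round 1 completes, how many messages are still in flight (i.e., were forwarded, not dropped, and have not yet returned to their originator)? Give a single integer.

Answer: 4

Derivation:
Round 1: pos1(id87) recv 38: drop; pos2(id26) recv 87: fwd; pos3(id39) recv 26: drop; pos4(id73) recv 39: drop; pos5(id49) recv 73: fwd; pos6(id24) recv 49: fwd; pos7(id57) recv 24: drop; pos0(id38) recv 57: fwd
After round 1: 4 messages still in flight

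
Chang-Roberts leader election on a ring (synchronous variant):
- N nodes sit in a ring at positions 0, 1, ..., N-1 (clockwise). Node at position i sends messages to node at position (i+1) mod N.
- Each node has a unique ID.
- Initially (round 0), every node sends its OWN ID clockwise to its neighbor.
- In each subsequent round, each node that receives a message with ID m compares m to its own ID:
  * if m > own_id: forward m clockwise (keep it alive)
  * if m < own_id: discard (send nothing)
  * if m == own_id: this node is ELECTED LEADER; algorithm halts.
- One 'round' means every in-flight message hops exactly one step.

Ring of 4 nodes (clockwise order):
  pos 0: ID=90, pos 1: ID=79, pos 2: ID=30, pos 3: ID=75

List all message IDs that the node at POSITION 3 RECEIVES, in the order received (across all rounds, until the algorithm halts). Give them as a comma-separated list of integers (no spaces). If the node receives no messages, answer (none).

Answer: 30,79,90

Derivation:
Round 1: pos1(id79) recv 90: fwd; pos2(id30) recv 79: fwd; pos3(id75) recv 30: drop; pos0(id90) recv 75: drop
Round 2: pos2(id30) recv 90: fwd; pos3(id75) recv 79: fwd
Round 3: pos3(id75) recv 90: fwd; pos0(id90) recv 79: drop
Round 4: pos0(id90) recv 90: ELECTED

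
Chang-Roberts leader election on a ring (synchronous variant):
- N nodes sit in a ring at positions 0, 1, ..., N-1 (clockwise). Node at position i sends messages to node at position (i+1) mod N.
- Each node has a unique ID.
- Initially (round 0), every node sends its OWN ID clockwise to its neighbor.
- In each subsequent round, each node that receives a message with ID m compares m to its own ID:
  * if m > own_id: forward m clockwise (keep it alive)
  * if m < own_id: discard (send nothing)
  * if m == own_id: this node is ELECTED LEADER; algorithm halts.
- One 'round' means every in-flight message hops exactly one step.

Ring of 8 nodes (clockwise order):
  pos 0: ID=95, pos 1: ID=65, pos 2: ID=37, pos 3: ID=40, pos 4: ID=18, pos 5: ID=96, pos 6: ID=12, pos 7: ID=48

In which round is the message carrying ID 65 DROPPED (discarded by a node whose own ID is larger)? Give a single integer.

Round 1: pos1(id65) recv 95: fwd; pos2(id37) recv 65: fwd; pos3(id40) recv 37: drop; pos4(id18) recv 40: fwd; pos5(id96) recv 18: drop; pos6(id12) recv 96: fwd; pos7(id48) recv 12: drop; pos0(id95) recv 48: drop
Round 2: pos2(id37) recv 95: fwd; pos3(id40) recv 65: fwd; pos5(id96) recv 40: drop; pos7(id48) recv 96: fwd
Round 3: pos3(id40) recv 95: fwd; pos4(id18) recv 65: fwd; pos0(id95) recv 96: fwd
Round 4: pos4(id18) recv 95: fwd; pos5(id96) recv 65: drop; pos1(id65) recv 96: fwd
Round 5: pos5(id96) recv 95: drop; pos2(id37) recv 96: fwd
Round 6: pos3(id40) recv 96: fwd
Round 7: pos4(id18) recv 96: fwd
Round 8: pos5(id96) recv 96: ELECTED
Message ID 65 originates at pos 1; dropped at pos 5 in round 4

Answer: 4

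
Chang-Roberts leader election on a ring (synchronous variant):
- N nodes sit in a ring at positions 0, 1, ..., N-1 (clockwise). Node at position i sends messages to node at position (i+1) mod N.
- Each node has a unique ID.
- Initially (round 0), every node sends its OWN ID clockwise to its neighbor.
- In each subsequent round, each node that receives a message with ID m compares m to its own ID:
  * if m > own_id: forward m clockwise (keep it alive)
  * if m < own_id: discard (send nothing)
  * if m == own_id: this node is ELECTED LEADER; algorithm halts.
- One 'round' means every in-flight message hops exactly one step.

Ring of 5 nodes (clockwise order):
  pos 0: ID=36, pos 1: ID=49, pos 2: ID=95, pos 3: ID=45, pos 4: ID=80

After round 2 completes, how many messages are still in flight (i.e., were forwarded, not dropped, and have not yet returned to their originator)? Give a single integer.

Answer: 2

Derivation:
Round 1: pos1(id49) recv 36: drop; pos2(id95) recv 49: drop; pos3(id45) recv 95: fwd; pos4(id80) recv 45: drop; pos0(id36) recv 80: fwd
Round 2: pos4(id80) recv 95: fwd; pos1(id49) recv 80: fwd
After round 2: 2 messages still in flight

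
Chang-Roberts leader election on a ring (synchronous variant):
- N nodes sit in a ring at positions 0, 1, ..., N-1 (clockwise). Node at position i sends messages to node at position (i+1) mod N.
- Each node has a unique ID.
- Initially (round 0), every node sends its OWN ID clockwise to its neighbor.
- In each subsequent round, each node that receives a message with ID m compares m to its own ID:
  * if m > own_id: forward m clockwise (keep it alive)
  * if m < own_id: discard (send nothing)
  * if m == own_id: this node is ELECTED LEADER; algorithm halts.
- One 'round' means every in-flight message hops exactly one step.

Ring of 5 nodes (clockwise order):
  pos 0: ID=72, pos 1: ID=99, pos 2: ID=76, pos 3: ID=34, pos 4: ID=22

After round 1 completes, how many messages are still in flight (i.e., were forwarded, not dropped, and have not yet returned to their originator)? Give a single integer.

Round 1: pos1(id99) recv 72: drop; pos2(id76) recv 99: fwd; pos3(id34) recv 76: fwd; pos4(id22) recv 34: fwd; pos0(id72) recv 22: drop
After round 1: 3 messages still in flight

Answer: 3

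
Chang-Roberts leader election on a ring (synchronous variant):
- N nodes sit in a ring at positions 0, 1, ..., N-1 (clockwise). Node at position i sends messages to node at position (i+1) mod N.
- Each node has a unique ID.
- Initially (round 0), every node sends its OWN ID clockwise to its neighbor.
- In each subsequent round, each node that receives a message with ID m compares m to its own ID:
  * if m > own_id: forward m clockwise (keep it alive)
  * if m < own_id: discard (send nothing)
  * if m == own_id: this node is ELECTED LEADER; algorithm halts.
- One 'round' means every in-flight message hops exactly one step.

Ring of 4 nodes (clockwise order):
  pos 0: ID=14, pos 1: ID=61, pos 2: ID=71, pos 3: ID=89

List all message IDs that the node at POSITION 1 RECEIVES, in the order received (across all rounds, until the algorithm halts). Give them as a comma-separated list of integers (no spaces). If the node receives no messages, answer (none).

Round 1: pos1(id61) recv 14: drop; pos2(id71) recv 61: drop; pos3(id89) recv 71: drop; pos0(id14) recv 89: fwd
Round 2: pos1(id61) recv 89: fwd
Round 3: pos2(id71) recv 89: fwd
Round 4: pos3(id89) recv 89: ELECTED

Answer: 14,89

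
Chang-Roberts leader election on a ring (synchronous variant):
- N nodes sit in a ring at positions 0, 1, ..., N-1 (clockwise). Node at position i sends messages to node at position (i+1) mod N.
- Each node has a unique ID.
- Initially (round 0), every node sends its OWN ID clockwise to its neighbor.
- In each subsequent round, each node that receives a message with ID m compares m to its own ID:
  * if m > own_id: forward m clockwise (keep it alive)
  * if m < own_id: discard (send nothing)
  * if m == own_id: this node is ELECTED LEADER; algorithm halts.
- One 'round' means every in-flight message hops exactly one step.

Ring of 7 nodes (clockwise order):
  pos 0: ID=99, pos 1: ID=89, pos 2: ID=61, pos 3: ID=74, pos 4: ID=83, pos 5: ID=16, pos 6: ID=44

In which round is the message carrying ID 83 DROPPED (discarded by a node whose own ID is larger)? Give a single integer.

Round 1: pos1(id89) recv 99: fwd; pos2(id61) recv 89: fwd; pos3(id74) recv 61: drop; pos4(id83) recv 74: drop; pos5(id16) recv 83: fwd; pos6(id44) recv 16: drop; pos0(id99) recv 44: drop
Round 2: pos2(id61) recv 99: fwd; pos3(id74) recv 89: fwd; pos6(id44) recv 83: fwd
Round 3: pos3(id74) recv 99: fwd; pos4(id83) recv 89: fwd; pos0(id99) recv 83: drop
Round 4: pos4(id83) recv 99: fwd; pos5(id16) recv 89: fwd
Round 5: pos5(id16) recv 99: fwd; pos6(id44) recv 89: fwd
Round 6: pos6(id44) recv 99: fwd; pos0(id99) recv 89: drop
Round 7: pos0(id99) recv 99: ELECTED
Message ID 83 originates at pos 4; dropped at pos 0 in round 3

Answer: 3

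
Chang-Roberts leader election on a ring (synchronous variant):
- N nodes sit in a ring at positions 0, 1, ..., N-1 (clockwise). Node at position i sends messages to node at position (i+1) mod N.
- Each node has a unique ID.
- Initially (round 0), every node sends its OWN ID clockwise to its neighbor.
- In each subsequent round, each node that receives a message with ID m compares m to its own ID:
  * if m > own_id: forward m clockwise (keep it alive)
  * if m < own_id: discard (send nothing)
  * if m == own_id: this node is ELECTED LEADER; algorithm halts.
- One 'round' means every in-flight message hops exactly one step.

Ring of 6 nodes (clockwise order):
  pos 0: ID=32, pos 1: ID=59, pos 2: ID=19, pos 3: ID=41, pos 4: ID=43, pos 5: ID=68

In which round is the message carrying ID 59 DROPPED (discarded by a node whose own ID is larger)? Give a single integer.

Round 1: pos1(id59) recv 32: drop; pos2(id19) recv 59: fwd; pos3(id41) recv 19: drop; pos4(id43) recv 41: drop; pos5(id68) recv 43: drop; pos0(id32) recv 68: fwd
Round 2: pos3(id41) recv 59: fwd; pos1(id59) recv 68: fwd
Round 3: pos4(id43) recv 59: fwd; pos2(id19) recv 68: fwd
Round 4: pos5(id68) recv 59: drop; pos3(id41) recv 68: fwd
Round 5: pos4(id43) recv 68: fwd
Round 6: pos5(id68) recv 68: ELECTED
Message ID 59 originates at pos 1; dropped at pos 5 in round 4

Answer: 4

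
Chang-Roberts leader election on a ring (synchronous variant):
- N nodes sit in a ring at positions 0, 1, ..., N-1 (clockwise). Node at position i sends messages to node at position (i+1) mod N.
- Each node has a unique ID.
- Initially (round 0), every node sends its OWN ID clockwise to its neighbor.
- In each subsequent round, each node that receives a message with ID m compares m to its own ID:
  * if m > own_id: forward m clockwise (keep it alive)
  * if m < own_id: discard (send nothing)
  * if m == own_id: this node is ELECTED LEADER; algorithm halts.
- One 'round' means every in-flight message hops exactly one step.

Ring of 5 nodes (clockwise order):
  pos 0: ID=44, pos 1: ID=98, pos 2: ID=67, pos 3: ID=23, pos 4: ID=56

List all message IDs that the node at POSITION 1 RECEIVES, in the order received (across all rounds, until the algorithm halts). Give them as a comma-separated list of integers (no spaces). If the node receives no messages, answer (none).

Answer: 44,56,67,98

Derivation:
Round 1: pos1(id98) recv 44: drop; pos2(id67) recv 98: fwd; pos3(id23) recv 67: fwd; pos4(id56) recv 23: drop; pos0(id44) recv 56: fwd
Round 2: pos3(id23) recv 98: fwd; pos4(id56) recv 67: fwd; pos1(id98) recv 56: drop
Round 3: pos4(id56) recv 98: fwd; pos0(id44) recv 67: fwd
Round 4: pos0(id44) recv 98: fwd; pos1(id98) recv 67: drop
Round 5: pos1(id98) recv 98: ELECTED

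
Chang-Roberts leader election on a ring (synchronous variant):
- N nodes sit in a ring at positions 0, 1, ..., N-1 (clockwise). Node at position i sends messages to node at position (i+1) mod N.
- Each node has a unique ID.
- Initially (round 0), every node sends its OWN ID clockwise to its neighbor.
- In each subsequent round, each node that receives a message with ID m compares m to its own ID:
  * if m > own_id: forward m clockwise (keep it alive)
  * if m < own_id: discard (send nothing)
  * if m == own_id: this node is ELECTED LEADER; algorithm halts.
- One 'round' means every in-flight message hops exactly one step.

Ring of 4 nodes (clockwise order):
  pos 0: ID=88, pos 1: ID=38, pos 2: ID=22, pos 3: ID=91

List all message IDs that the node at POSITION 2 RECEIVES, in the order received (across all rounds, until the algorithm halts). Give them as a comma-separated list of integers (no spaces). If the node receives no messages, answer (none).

Answer: 38,88,91

Derivation:
Round 1: pos1(id38) recv 88: fwd; pos2(id22) recv 38: fwd; pos3(id91) recv 22: drop; pos0(id88) recv 91: fwd
Round 2: pos2(id22) recv 88: fwd; pos3(id91) recv 38: drop; pos1(id38) recv 91: fwd
Round 3: pos3(id91) recv 88: drop; pos2(id22) recv 91: fwd
Round 4: pos3(id91) recv 91: ELECTED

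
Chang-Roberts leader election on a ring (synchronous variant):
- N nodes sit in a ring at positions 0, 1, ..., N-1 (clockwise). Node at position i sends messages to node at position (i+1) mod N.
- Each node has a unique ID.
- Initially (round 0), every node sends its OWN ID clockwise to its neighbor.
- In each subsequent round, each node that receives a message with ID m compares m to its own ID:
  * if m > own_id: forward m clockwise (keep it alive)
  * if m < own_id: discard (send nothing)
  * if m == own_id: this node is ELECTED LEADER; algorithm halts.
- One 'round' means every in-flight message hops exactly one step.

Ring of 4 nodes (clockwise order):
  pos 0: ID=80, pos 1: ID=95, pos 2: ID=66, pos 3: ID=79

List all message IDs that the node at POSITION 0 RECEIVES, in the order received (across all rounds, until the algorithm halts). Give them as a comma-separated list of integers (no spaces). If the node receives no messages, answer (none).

Round 1: pos1(id95) recv 80: drop; pos2(id66) recv 95: fwd; pos3(id79) recv 66: drop; pos0(id80) recv 79: drop
Round 2: pos3(id79) recv 95: fwd
Round 3: pos0(id80) recv 95: fwd
Round 4: pos1(id95) recv 95: ELECTED

Answer: 79,95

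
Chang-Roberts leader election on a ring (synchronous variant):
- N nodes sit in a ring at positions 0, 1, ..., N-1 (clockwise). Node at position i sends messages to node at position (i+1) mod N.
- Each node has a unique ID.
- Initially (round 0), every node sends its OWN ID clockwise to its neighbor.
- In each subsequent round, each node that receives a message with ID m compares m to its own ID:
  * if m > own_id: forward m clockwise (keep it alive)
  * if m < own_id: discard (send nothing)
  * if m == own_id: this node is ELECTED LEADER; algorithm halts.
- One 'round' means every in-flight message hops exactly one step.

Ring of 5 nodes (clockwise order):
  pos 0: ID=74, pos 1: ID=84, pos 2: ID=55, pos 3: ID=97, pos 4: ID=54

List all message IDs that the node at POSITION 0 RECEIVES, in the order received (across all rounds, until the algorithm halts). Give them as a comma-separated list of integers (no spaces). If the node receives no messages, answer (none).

Answer: 54,97

Derivation:
Round 1: pos1(id84) recv 74: drop; pos2(id55) recv 84: fwd; pos3(id97) recv 55: drop; pos4(id54) recv 97: fwd; pos0(id74) recv 54: drop
Round 2: pos3(id97) recv 84: drop; pos0(id74) recv 97: fwd
Round 3: pos1(id84) recv 97: fwd
Round 4: pos2(id55) recv 97: fwd
Round 5: pos3(id97) recv 97: ELECTED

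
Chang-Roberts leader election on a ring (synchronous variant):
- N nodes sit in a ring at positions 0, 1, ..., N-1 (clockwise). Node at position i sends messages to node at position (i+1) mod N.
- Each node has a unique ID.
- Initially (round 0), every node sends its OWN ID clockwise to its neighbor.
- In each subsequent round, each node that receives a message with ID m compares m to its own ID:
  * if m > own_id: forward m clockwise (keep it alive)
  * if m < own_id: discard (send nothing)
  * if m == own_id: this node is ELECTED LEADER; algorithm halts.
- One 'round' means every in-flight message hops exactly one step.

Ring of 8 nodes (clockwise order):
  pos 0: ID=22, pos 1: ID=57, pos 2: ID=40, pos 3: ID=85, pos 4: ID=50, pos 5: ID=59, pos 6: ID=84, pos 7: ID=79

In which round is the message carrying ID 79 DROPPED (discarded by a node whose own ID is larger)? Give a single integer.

Round 1: pos1(id57) recv 22: drop; pos2(id40) recv 57: fwd; pos3(id85) recv 40: drop; pos4(id50) recv 85: fwd; pos5(id59) recv 50: drop; pos6(id84) recv 59: drop; pos7(id79) recv 84: fwd; pos0(id22) recv 79: fwd
Round 2: pos3(id85) recv 57: drop; pos5(id59) recv 85: fwd; pos0(id22) recv 84: fwd; pos1(id57) recv 79: fwd
Round 3: pos6(id84) recv 85: fwd; pos1(id57) recv 84: fwd; pos2(id40) recv 79: fwd
Round 4: pos7(id79) recv 85: fwd; pos2(id40) recv 84: fwd; pos3(id85) recv 79: drop
Round 5: pos0(id22) recv 85: fwd; pos3(id85) recv 84: drop
Round 6: pos1(id57) recv 85: fwd
Round 7: pos2(id40) recv 85: fwd
Round 8: pos3(id85) recv 85: ELECTED
Message ID 79 originates at pos 7; dropped at pos 3 in round 4

Answer: 4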